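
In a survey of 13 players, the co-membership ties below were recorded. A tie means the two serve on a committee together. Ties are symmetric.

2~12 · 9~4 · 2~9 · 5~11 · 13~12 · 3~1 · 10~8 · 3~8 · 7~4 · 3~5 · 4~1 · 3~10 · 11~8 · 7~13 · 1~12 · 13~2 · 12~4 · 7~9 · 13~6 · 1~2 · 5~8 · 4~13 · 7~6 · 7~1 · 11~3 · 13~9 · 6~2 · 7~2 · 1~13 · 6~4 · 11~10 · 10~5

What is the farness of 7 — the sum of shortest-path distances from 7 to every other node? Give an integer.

22

Distances from 7: 1:1, 2:1, 3:2, 4:1, 5:3, 6:1, 8:3, 9:1, 10:3, 11:3, 12:2, 13:1.
Sum = 1 + 1 + 2 + 1 + 3 + 1 + 3 + 1 + 3 + 3 + 2 + 1 = 22.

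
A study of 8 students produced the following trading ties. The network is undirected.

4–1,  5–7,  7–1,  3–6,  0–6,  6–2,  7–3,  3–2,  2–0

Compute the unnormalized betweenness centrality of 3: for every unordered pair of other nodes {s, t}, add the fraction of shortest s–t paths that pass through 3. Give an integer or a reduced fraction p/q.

12

Pairs whose geodesics pass through 3 — 6–4: 1; 6–7: 1; 6–5: 1; 6–1: 1; 4–0: 2/2; 4–2: 1; 7–0: 2/2; 7–2: 1; 5–0: 2/2; 5–2: 1; 1–0: 2/2; 1–2: 1.
All other pairs contribute 0.
Summing the contributions gives betweenness(3) = 12.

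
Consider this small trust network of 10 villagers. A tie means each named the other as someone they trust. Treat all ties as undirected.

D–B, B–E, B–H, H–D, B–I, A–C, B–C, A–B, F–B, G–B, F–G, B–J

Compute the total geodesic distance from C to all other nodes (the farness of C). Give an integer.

Distances from C: A:1, B:1, D:2, E:2, F:2, G:2, H:2, I:2, J:2.
Sum = 1 + 1 + 2 + 2 + 2 + 2 + 2 + 2 + 2 = 16.

16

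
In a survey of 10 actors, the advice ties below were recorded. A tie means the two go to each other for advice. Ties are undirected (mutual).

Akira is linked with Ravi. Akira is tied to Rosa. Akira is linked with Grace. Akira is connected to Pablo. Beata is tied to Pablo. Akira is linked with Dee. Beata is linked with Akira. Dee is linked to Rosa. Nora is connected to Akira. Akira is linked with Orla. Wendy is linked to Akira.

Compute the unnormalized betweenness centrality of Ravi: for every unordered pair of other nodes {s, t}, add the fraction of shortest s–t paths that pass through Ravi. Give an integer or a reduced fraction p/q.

0

No shortest path between any pair of other nodes passes through Ravi.
Summing the contributions gives betweenness(Ravi) = 0.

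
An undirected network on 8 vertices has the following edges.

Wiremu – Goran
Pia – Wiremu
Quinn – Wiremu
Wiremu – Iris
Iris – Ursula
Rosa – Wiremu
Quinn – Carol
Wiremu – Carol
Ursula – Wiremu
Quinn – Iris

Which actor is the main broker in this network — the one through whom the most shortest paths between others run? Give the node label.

Wiremu

Unnormalized betweenness of each node: Carol:0, Goran:0, Iris:1/2, Pia:0, Quinn:1/2, Rosa:0, Ursula:0, Wiremu:17.
Wiremu has the largest value, 17, making it the main broker — the node through which the most shortest paths run.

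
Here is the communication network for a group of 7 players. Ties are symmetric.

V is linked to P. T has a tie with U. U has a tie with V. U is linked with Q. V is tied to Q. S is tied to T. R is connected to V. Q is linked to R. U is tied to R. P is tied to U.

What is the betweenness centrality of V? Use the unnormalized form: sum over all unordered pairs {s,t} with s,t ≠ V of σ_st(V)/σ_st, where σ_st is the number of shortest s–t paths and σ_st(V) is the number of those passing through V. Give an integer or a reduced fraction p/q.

Pairs whose geodesics pass through V — R–P: 1/2; Q–P: 1/2.
All other pairs contribute 0.
Summing the contributions gives betweenness(V) = 1.

1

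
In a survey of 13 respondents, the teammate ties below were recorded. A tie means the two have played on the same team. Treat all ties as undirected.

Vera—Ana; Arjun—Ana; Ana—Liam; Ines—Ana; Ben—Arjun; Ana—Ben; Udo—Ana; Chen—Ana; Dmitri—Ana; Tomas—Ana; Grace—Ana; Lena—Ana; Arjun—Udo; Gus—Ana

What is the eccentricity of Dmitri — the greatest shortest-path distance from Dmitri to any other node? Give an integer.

Distances from Dmitri: Ana:1, Arjun:2, Ben:2, Chen:2, Grace:2, Gus:2, Ines:2, Lena:2, Liam:2, Tomas:2, Udo:2, Vera:2.
The largest is 2 (to Arjun, Lena, Ines, Chen, Ben, Tomas, Grace, Liam, Vera, Udo, and Gus), so the eccentricity of Dmitri is 2.

2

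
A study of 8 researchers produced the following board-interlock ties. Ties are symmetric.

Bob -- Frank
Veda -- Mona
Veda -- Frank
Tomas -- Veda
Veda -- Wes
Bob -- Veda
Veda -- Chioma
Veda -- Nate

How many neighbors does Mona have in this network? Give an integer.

Mona is directly tied to Veda. That is 1 neighbor, so the degree of Mona is 1.

1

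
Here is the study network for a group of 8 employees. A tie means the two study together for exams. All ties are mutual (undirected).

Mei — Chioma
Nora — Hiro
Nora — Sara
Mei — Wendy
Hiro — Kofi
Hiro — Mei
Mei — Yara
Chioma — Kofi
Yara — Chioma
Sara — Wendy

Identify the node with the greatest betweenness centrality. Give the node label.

Mei

Unnormalized betweenness of each node: Chioma:2, Hiro:6, Kofi:1, Mei:9, Nora:2, Sara:1, Wendy:3, Yara:0.
Mei has the largest value, 9, making it the main broker — the node through which the most shortest paths run.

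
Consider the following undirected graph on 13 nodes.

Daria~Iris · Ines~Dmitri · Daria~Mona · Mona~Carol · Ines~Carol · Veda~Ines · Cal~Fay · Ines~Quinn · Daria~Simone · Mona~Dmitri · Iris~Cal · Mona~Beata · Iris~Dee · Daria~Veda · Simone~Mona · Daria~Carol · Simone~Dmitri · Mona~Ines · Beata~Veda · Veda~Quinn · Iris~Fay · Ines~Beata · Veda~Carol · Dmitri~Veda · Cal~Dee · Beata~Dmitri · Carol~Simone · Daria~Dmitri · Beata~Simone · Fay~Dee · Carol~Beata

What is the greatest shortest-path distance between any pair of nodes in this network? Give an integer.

4

Eccentricity of each node (its greatest distance to any other): Beata:4, Cal:4, Carol:3, Daria:2, Dee:4, Dmitri:3, Fay:4, Ines:4, Iris:3, Mona:3, Quinn:4, Simone:3, Veda:3.
The maximum eccentricity is 4, realized for instance by the pair Quinn–Dee via Quinn – Veda – Daria – Iris – Dee. So the diameter is 4.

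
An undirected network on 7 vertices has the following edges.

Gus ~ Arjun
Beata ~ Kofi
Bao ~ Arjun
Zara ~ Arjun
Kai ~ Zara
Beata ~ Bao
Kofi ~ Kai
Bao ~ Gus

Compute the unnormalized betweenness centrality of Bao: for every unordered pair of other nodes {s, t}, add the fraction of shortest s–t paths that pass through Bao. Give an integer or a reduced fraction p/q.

4

Pairs whose geodesics pass through Bao — Kofi–Gus: 1; Kofi–Arjun: 1/2; Beata–Gus: 1; Beata–Arjun: 1; Beata–Zara: 1/2.
All other pairs contribute 0.
Summing the contributions gives betweenness(Bao) = 4.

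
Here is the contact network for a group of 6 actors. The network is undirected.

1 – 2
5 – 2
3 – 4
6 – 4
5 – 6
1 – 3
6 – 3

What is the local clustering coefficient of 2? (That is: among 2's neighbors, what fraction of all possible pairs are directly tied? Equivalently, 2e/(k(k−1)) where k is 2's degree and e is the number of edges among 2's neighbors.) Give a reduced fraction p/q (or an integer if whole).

0

2's neighbors: 1 and 5 (k = 2).
Possible neighbor pairs: C(2,2) = 1. Edges among them: none → e = 0.
Clustering(2) = 0/1.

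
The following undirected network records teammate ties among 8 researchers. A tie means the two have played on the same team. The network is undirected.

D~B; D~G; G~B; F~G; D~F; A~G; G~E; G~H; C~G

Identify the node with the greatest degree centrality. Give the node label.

Degrees — A:1, B:2, C:1, D:3, E:1, F:2, G:7, H:1.
The maximum is 7, attained only by G.

G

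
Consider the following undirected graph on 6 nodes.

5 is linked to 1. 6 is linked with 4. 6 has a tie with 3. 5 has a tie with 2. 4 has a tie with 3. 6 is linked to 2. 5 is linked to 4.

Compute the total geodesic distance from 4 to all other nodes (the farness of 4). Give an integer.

Distances from 4: 1:2, 2:2, 3:1, 5:1, 6:1.
Sum = 2 + 2 + 1 + 1 + 1 = 7.

7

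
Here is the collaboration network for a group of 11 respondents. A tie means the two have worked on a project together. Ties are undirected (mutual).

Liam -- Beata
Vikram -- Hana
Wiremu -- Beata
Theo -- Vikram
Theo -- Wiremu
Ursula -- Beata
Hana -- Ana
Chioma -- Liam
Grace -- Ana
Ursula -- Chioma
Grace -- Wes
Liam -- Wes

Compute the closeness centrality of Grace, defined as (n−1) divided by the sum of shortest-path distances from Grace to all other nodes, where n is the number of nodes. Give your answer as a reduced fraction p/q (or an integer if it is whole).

Distances from Grace: Ana:1, Beata:3, Chioma:3, Hana:2, Liam:2, Theo:4, Ursula:4, Vikram:3, Wes:1, Wiremu:4. Sum = 27.
n = 11, so closeness = 10/27.

10/27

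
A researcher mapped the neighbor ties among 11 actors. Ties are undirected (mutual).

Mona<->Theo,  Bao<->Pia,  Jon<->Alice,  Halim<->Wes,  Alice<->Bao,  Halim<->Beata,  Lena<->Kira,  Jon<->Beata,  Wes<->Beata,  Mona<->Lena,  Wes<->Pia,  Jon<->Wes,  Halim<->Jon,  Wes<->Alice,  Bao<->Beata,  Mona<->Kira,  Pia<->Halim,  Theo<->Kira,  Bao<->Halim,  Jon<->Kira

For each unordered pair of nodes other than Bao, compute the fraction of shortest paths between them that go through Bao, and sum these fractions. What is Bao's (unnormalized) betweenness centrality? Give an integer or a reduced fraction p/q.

3/2

Pairs whose geodesics pass through Bao — Beata–Pia: 1/3; Beata–Alice: 1/3; Halim–Alice: 1/3; Pia–Alice: 1/2.
All other pairs contribute 0.
Summing the contributions gives betweenness(Bao) = 3/2.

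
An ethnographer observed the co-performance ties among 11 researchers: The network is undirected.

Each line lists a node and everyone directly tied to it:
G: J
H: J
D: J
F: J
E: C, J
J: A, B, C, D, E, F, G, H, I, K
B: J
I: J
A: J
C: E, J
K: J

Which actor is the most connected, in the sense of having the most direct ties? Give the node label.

Degrees — A:1, B:1, C:2, D:1, E:2, F:1, G:1, H:1, I:1, J:10, K:1.
The maximum is 10, attained only by J.

J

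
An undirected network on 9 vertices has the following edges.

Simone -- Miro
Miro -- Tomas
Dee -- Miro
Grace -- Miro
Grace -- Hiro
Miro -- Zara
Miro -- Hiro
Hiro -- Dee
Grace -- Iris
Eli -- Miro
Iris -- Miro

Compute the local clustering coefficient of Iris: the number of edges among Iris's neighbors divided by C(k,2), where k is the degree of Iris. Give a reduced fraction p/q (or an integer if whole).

Iris's neighbors: Grace and Miro (k = 2).
Possible neighbor pairs: C(2,2) = 1. Edges among them: Grace–Miro → e = 1.
Clustering(Iris) = 1/1.

1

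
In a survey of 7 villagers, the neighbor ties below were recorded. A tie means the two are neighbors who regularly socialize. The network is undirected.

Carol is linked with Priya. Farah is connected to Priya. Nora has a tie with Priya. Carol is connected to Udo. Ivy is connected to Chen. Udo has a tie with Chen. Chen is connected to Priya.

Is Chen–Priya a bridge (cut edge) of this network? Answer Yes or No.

No

Even without that edge, Chen still reaches Priya via Chen – Udo – Carol – Priya, so the network stays connected. Not a bridge.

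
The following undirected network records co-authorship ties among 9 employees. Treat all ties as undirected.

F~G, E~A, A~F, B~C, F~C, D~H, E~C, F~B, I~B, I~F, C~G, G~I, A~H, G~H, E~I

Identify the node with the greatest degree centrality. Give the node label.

F

Degrees — A:3, B:3, C:4, D:1, E:3, F:5, G:4, H:3, I:4.
The maximum is 5, attained only by F.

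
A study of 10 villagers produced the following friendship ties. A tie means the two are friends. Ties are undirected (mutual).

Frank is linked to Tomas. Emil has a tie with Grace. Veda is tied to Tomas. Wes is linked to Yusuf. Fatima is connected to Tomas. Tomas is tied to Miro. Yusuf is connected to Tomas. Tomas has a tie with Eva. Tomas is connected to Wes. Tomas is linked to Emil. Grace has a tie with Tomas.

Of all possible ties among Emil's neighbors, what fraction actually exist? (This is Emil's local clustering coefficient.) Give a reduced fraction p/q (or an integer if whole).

Emil's neighbors: Grace and Tomas (k = 2).
Possible neighbor pairs: C(2,2) = 1. Edges among them: Grace–Tomas → e = 1.
Clustering(Emil) = 1/1.

1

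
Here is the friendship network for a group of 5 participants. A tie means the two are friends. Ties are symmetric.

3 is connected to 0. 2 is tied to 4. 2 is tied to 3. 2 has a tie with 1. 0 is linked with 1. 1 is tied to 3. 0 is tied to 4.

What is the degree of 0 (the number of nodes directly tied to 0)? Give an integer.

3

0 is directly tied to 1, 3, and 4. That is 3 neighbors, so the degree of 0 is 3.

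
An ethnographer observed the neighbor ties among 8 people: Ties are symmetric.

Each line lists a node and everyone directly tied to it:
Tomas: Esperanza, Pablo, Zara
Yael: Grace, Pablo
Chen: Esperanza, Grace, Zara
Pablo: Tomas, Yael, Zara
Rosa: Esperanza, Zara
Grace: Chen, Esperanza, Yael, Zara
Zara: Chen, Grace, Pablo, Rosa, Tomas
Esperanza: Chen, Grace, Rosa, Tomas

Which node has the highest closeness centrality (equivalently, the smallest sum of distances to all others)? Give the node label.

Farness (sum of distances to all others) for each node — Chen:11, Esperanza:10, Grace:10, Pablo:11, Rosa:13, Tomas:11, Yael:13, Zara:9.
The smallest farness is 9, for Zara, so Zara has the highest closeness.

Zara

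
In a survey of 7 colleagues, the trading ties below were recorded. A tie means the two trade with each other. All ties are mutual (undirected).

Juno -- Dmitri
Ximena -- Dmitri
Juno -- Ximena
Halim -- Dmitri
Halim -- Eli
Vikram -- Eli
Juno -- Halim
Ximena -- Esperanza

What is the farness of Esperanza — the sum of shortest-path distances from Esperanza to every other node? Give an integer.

17

Distances from Esperanza: Dmitri:2, Eli:4, Halim:3, Juno:2, Vikram:5, Ximena:1.
Sum = 2 + 4 + 3 + 2 + 5 + 1 = 17.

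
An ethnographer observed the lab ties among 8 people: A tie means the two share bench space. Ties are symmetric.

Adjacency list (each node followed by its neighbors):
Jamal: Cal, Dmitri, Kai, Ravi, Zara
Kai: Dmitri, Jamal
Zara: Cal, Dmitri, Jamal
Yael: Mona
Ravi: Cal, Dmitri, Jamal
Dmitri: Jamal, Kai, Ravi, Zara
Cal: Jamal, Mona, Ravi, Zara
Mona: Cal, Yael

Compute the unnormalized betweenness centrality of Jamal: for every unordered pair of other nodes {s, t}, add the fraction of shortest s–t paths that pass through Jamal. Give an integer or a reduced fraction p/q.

Pairs whose geodesics pass through Jamal — Kai–Cal: 1; Kai–Ravi: 1/2; Kai–Zara: 1/2; Kai–Mona: 1; Kai–Yael: 1; Cal–Dmitri: 1/3; Ravi–Zara: 1/3; Dmitri–Mona: 1/3; Dmitri–Yael: 1/3.
All other pairs contribute 0.
Summing the contributions gives betweenness(Jamal) = 16/3.

16/3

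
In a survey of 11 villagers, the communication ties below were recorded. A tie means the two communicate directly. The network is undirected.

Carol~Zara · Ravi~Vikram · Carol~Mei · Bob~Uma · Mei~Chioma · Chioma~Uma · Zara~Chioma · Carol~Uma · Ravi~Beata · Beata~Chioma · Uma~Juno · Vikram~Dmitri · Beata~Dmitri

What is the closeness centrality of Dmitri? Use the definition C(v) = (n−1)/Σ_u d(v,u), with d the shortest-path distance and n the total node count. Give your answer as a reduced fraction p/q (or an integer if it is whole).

Distances from Dmitri: Beata:1, Bob:4, Carol:4, Chioma:2, Juno:4, Mei:3, Ravi:2, Uma:3, Vikram:1, Zara:3. Sum = 27.
n = 11, so closeness = 10/27.

10/27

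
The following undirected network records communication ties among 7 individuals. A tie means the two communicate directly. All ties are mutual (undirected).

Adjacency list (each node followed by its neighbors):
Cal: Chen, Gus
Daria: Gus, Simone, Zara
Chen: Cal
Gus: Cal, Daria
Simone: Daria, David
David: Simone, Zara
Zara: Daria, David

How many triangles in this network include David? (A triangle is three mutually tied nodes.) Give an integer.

David's neighbors are Simone and Zara, but none of them are tied to each other, so no triangle contains David.

0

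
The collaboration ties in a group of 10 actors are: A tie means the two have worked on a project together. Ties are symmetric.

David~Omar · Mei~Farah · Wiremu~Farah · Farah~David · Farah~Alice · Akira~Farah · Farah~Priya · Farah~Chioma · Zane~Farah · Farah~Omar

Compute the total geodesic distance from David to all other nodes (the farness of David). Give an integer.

16

Distances from David: Akira:2, Alice:2, Chioma:2, Farah:1, Mei:2, Omar:1, Priya:2, Wiremu:2, Zane:2.
Sum = 2 + 2 + 2 + 1 + 2 + 1 + 2 + 2 + 2 = 16.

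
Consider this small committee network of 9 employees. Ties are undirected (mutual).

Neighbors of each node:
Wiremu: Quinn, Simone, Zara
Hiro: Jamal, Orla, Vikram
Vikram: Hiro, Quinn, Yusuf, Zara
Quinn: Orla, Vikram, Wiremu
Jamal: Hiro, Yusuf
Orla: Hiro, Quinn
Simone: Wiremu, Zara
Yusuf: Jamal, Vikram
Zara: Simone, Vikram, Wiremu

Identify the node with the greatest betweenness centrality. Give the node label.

Unnormalized betweenness of each node: Hiro:79/15, Jamal:5/6, Orla:41/30, Quinn:173/30, Simone:0, Vikram:389/30, Wiremu:17/6, Yusuf:67/30, Zara:86/15.
Vikram has the largest value, 389/30, making it the main broker — the node through which the most shortest paths run.

Vikram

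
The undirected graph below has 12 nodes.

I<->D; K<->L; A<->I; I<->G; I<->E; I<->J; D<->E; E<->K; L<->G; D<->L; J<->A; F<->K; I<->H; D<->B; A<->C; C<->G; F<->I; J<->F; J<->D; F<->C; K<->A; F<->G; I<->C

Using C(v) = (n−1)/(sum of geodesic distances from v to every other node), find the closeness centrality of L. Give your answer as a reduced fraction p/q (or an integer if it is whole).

11/20

Distances from L: A:2, B:2, C:2, D:1, E:2, F:2, G:1, H:3, I:2, J:2, K:1. Sum = 20.
n = 12, so closeness = 11/20.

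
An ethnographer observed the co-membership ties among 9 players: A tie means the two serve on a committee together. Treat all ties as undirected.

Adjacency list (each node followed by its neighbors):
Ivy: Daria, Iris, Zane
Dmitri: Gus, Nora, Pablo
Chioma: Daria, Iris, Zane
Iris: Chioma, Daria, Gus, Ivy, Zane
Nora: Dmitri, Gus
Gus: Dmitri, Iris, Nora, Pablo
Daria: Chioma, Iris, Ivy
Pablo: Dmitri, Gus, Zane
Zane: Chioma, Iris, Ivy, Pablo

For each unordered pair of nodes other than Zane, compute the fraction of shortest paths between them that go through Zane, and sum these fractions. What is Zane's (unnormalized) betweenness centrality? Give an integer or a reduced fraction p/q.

Pairs whose geodesics pass through Zane — Chioma–Ivy: 1/3; Chioma–Pablo: 1; Chioma–Dmitri: 1/2; Iris–Pablo: 1/2; Ivy–Pablo: 1; Ivy–Dmitri: 1/2; Daria–Pablo: 3/4.
All other pairs contribute 0.
Summing the contributions gives betweenness(Zane) = 55/12.

55/12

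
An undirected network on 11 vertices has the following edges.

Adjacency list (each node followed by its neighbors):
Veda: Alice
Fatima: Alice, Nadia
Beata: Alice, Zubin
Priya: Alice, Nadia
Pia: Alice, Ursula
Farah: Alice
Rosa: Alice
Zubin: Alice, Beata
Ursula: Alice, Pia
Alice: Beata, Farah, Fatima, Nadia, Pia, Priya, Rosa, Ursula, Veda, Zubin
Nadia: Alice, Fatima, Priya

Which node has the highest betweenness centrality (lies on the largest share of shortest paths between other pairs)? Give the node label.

Alice

Unnormalized betweenness of each node: Alice:81/2, Beata:0, Farah:0, Fatima:0, Nadia:1/2, Pia:0, Priya:0, Rosa:0, Ursula:0, Veda:0, Zubin:0.
Alice has the largest value, 81/2, making it the main broker — the node through which the most shortest paths run.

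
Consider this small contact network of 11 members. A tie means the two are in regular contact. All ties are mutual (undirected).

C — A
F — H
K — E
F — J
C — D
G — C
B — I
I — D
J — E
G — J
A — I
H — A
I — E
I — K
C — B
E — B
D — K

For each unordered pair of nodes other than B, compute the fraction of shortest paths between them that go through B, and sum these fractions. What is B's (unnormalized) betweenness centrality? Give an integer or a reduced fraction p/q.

19/12

Pairs whose geodesics pass through B — G–I: 1/4; I–C: 1/3; C–E: 1.
All other pairs contribute 0.
Summing the contributions gives betweenness(B) = 19/12.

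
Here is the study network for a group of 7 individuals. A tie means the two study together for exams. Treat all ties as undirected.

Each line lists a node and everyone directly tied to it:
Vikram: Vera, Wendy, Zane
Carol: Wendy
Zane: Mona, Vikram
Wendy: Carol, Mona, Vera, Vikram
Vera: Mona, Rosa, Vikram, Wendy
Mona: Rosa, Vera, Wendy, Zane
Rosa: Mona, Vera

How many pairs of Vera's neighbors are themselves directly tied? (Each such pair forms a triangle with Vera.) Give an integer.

3

Vera's neighbors: Mona, Rosa, Vikram, and Wendy.
Neighbor pairs that are themselves tied: Vera–Mona–Rosa; Vera–Mona–Wendy; Vera–Vikram–Wendy. Each forms one triangle with Vera, for 3 in total.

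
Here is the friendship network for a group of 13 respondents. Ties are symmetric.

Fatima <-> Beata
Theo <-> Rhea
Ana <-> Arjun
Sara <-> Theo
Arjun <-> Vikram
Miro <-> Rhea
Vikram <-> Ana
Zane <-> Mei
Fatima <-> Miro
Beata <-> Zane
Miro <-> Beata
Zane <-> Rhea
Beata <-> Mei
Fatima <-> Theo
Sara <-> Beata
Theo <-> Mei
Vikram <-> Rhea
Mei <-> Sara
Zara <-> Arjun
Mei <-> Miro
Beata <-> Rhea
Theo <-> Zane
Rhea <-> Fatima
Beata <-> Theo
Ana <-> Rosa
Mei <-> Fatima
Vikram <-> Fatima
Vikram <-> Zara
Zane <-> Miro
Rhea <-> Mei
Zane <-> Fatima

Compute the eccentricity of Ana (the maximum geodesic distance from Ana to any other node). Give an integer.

4

Distances from Ana: Arjun:1, Beata:3, Fatima:2, Mei:3, Miro:3, Rhea:2, Rosa:1, Sara:4, Theo:3, Vikram:1, Zane:3, Zara:2.
The largest is 4 (to Sara), so the eccentricity of Ana is 4.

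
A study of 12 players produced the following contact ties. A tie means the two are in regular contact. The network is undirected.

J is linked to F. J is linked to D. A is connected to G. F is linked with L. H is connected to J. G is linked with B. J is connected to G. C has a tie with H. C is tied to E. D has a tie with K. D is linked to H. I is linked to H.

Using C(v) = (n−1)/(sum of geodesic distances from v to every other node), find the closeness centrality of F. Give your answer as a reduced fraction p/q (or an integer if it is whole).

Distances from F: A:3, B:3, C:3, D:2, E:4, G:2, H:2, I:3, J:1, K:3, L:1. Sum = 27.
n = 12, so closeness = 11/27.

11/27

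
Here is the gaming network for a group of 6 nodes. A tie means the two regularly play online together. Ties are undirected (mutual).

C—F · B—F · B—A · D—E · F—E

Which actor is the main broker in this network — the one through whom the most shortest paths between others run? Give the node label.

Unnormalized betweenness of each node: A:0, B:4, C:0, D:0, E:4, F:8.
F has the largest value, 8, making it the main broker — the node through which the most shortest paths run.

F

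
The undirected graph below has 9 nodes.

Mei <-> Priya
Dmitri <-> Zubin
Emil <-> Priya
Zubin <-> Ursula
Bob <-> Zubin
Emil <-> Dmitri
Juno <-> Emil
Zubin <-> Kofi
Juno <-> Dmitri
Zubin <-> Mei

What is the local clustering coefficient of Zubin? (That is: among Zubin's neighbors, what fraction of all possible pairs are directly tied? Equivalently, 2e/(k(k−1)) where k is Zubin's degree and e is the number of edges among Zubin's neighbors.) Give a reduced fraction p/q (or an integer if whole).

0

Zubin's neighbors: Bob, Dmitri, Kofi, Mei, and Ursula (k = 5).
Possible neighbor pairs: C(5,2) = 10. Edges among them: none → e = 0.
Clustering(Zubin) = 0/10 = 0.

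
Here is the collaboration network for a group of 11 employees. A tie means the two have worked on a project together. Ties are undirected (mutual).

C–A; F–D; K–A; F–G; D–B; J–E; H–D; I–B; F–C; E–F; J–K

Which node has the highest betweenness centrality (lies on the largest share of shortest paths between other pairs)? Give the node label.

F

Unnormalized betweenness of each node: A:9/2, B:9, C:19/2, D:23, E:19/2, F:31, G:0, H:0, I:0, J:9/2, K:2.
F has the largest value, 31, making it the main broker — the node through which the most shortest paths run.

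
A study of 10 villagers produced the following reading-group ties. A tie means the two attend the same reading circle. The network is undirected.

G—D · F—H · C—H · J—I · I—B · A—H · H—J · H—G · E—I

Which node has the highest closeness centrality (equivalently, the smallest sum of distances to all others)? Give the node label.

H

Farness (sum of distances to all others) for each node — A:23, B:29, C:23, D:29, E:29, F:23, G:21, H:15, I:21, J:17.
The smallest farness is 15, for H, so H has the highest closeness.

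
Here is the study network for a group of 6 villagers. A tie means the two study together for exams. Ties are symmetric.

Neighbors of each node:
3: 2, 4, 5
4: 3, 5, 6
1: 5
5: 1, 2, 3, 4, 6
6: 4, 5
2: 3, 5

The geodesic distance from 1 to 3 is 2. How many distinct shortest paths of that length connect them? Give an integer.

1

The shortest distance is 2, and the only length-2 path is 1–5–3. So there is exactly 1 shortest path.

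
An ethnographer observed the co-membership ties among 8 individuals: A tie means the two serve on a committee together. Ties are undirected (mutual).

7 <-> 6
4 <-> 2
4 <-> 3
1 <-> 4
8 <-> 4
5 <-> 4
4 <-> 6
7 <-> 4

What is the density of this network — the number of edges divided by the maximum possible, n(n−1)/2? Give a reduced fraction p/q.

2/7

There are 8 edges and 8 nodes, so the maximum possible is C(8,2) = 28.
Density = 8/28 = 2/7.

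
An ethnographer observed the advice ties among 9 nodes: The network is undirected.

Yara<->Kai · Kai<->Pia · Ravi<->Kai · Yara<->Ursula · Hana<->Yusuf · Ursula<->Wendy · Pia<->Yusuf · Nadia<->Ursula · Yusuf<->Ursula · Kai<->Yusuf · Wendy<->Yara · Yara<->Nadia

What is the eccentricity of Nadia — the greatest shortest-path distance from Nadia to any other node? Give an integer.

Distances from Nadia: Hana:3, Kai:2, Pia:3, Ravi:3, Ursula:1, Wendy:2, Yara:1, Yusuf:2.
The largest is 3 (to Pia, Ravi, and Hana), so the eccentricity of Nadia is 3.

3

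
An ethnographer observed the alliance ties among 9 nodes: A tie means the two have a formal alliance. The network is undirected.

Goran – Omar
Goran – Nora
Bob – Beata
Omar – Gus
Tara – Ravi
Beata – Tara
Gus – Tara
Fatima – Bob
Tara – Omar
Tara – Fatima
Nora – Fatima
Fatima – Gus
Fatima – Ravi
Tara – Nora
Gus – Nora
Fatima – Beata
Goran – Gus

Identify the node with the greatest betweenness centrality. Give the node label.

Fatima

Unnormalized betweenness of each node: Beata:5/6, Bob:0, Fatima:127/15, Goran:1/3, Gus:33/10, Nora:32/15, Omar:11/15, Ravi:0, Tara:36/5.
Fatima has the largest value, 127/15, making it the main broker — the node through which the most shortest paths run.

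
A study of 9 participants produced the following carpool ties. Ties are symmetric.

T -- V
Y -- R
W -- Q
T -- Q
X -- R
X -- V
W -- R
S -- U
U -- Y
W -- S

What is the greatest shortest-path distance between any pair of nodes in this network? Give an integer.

Eccentricity of each node (its greatest distance to any other): Q:3, R:3, S:4, T:4, U:4, V:4, W:3, X:3, Y:4.
The maximum eccentricity is 4, realized for instance by the pair Y–T via Y – R – W – Q – T. So the diameter is 4.

4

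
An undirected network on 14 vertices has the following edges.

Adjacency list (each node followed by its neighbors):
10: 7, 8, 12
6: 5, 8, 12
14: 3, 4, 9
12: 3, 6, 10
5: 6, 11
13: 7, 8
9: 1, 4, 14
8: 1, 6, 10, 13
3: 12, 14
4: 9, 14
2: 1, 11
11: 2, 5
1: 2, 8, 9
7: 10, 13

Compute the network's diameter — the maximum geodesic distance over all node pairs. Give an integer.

5

Eccentricity of each node (its greatest distance to any other): 1:3, 2:4, 3:4, 4:5, 5:5, 6:4, 7:5, 8:3, 9:4, 10:4, 11:5, 12:4, 13:4, 14:4.
The maximum eccentricity is 5, realized for instance by the pair 7–4 via 7 – 10 – 12 – 3 – 14 – 4. So the diameter is 5.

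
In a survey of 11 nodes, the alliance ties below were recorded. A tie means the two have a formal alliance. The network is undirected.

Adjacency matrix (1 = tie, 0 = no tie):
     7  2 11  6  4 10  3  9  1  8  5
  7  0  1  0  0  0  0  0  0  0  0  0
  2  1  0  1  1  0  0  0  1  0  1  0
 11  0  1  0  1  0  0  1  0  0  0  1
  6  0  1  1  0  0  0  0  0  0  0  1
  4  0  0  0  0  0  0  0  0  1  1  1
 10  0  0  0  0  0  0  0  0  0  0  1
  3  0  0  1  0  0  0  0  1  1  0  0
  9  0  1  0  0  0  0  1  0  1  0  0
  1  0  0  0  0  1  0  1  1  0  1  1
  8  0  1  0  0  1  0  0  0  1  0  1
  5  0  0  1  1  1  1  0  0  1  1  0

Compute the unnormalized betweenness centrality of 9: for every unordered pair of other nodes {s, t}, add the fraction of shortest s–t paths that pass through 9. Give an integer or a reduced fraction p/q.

2

Pairs whose geodesics pass through 9 — 7–3: 1/2; 7–1: 1/2; 2–3: 1/2; 2–1: 1/2.
All other pairs contribute 0.
Summing the contributions gives betweenness(9) = 2.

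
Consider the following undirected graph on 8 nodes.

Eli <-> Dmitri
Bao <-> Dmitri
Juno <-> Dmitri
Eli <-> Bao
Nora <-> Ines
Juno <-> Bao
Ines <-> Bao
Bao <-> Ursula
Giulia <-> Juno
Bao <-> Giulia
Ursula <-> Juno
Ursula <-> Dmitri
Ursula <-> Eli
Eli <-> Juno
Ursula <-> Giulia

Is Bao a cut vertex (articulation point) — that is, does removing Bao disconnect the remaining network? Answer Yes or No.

Yes

Removing Bao leaves {Dmitri, Eli, Giulia, Juno, and Ursula} with no path to {Ines and Nora}, so the network splits into 2 components. Bao is a cut vertex.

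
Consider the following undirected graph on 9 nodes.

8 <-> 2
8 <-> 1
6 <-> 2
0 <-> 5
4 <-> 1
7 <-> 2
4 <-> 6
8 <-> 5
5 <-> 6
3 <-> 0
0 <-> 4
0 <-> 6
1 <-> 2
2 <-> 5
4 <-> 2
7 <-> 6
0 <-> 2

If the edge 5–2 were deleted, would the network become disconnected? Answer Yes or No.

Even without that edge, 5 still reaches 2 via 5 – 6 – 2, so the network stays connected. Not a bridge.

No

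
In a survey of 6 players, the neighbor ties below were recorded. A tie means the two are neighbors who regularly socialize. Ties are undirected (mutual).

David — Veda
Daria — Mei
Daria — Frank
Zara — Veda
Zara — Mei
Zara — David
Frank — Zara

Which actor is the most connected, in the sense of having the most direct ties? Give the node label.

Zara

Degrees — Daria:2, David:2, Frank:2, Mei:2, Veda:2, Zara:4.
The maximum is 4, attained only by Zara.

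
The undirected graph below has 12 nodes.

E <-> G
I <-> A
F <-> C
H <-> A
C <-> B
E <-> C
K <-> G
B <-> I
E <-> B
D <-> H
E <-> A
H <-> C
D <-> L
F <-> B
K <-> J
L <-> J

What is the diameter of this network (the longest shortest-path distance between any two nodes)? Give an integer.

5

Eccentricity of each node (its greatest distance to any other): A:4, B:4, C:4, D:4, E:4, F:5, G:4, H:4, I:5, J:5, K:4, L:4.
The maximum eccentricity is 5, realized for instance by the pair F–J via F – C – E – G – K – J. So the diameter is 5.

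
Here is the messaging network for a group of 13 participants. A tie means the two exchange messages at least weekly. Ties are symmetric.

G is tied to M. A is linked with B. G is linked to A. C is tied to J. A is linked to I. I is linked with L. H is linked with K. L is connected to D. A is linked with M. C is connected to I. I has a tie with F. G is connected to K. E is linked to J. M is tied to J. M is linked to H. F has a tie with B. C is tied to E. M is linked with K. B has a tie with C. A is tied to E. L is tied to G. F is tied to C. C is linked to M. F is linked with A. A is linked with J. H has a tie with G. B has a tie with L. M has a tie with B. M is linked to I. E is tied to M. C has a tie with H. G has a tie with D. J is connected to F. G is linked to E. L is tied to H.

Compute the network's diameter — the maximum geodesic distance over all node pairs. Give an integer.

Eccentricity of each node (its greatest distance to any other): A:2, B:2, C:3, D:3, E:2, F:3, G:2, H:2, I:2, J:3, K:3, L:3, M:2.
The maximum eccentricity is 3, realized for instance by the pair D–J via D – G – E – J. So the diameter is 3.

3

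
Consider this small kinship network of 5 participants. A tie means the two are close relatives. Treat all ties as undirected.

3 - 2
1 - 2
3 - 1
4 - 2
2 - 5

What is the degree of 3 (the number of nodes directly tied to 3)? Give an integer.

2

3 is directly tied to 1 and 2. That is 2 neighbors, so the degree of 3 is 2.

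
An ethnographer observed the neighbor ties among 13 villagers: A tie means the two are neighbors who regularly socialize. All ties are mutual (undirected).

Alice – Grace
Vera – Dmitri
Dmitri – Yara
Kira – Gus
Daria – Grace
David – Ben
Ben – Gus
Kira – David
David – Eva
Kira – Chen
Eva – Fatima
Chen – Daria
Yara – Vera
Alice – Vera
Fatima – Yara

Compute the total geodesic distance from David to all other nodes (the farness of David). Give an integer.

32

Distances from David: Alice:5, Ben:1, Chen:2, Daria:3, Dmitri:4, Eva:1, Fatima:2, Grace:4, Gus:2, Kira:1, Vera:4, Yara:3.
Sum = 5 + 1 + 2 + 3 + 4 + 1 + 2 + 4 + 2 + 1 + 4 + 3 = 32.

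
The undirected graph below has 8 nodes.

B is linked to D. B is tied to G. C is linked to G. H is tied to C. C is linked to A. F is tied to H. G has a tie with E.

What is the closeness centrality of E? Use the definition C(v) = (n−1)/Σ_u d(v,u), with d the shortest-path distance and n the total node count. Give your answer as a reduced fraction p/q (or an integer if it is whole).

Distances from E: A:3, B:2, C:2, D:3, F:4, G:1, H:3. Sum = 18.
n = 8, so closeness = 7/18.

7/18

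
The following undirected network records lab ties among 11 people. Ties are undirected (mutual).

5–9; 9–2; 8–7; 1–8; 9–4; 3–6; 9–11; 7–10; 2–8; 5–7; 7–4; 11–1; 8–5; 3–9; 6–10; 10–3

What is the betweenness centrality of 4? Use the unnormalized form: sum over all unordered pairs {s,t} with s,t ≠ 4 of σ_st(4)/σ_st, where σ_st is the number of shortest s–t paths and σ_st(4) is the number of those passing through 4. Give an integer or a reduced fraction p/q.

5/6

Pairs whose geodesics pass through 4 — 7–9: 1/2; 7–11: 1/3.
All other pairs contribute 0.
Summing the contributions gives betweenness(4) = 5/6.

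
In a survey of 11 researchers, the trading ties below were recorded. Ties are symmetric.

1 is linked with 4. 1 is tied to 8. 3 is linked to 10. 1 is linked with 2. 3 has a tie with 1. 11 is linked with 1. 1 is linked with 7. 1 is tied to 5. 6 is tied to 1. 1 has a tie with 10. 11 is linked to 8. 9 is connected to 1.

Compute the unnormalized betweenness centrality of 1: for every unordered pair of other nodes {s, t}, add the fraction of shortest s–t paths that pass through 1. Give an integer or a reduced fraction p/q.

43

Pairs whose geodesics pass through 1 — 5–3: 1; 5–10: 1; 5–7: 1; 5–4: 1; 5–8: 1; 5–6: 1; 5–11: 1; 5–2: 1; 5–9: 1; 3–7: 1; 3–4: 1; 3–8: 1; 3–6: 1; 3–11: 1 … (+29 more pairs).
All other pairs contribute 0.
Summing the contributions gives betweenness(1) = 43.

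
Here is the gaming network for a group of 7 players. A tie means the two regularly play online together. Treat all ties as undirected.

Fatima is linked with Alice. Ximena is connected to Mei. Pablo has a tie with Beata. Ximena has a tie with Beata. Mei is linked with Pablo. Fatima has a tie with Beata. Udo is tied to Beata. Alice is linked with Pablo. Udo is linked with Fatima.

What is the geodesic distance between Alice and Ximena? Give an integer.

One shortest route is Alice – Fatima – Beata – Ximena, which uses 3 edges, and at distance 2 from Alice we only reach {Beata, Mei, Udo}, which does not include Ximena. So d(Alice,Ximena) = 3.

3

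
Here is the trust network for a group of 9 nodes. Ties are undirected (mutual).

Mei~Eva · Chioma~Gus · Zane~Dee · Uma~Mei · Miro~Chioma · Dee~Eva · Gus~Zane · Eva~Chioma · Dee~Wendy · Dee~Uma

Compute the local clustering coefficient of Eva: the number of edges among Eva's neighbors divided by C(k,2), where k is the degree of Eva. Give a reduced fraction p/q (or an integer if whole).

0

Eva's neighbors: Chioma, Dee, and Mei (k = 3).
Possible neighbor pairs: C(3,2) = 3. Edges among them: none → e = 0.
Clustering(Eva) = 0/3 = 0.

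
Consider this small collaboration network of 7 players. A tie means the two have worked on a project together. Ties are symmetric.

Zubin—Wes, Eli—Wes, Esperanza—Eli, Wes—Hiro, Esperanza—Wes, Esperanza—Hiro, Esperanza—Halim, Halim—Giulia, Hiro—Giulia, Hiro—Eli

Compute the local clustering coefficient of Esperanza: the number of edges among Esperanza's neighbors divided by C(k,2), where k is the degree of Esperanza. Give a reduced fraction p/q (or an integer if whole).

Esperanza's neighbors: Eli, Halim, Hiro, and Wes (k = 4).
Possible neighbor pairs: C(4,2) = 6. Edges among them: Eli–Hiro, Eli–Wes, Hiro–Wes → e = 3.
Clustering(Esperanza) = 3/6 = 1/2.

1/2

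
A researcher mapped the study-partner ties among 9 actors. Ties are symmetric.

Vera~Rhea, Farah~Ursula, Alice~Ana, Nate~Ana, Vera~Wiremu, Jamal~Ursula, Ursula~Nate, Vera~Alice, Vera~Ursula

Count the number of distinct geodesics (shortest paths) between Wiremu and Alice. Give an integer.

The shortest distance is 2, and the only length-2 path is Wiremu–Vera–Alice. So there is exactly 1 shortest path.

1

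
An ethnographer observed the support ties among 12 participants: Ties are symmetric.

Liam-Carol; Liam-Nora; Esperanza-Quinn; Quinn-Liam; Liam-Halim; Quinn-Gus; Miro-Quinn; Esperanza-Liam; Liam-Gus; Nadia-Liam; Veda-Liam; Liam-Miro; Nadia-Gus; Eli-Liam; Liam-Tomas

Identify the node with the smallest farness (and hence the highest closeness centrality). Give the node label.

Liam

Farness (sum of distances to all others) for each node — Carol:21, Eli:21, Esperanza:20, Gus:19, Halim:21, Liam:11, Miro:20, Nadia:20, Nora:21, Quinn:18, Tomas:21, Veda:21.
The smallest farness is 11, for Liam, so Liam has the highest closeness.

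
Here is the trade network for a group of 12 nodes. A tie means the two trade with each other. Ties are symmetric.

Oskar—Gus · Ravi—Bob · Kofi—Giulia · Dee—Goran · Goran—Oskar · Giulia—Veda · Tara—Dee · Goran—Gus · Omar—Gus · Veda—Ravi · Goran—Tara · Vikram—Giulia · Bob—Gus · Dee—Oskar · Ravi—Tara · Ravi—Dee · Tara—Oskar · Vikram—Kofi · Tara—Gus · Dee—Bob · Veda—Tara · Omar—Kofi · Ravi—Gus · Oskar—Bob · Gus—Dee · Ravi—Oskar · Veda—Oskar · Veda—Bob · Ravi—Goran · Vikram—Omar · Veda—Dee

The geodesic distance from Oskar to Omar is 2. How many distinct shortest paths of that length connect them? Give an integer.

The shortest distance is 2, and the only length-2 path is Oskar–Gus–Omar. So there is exactly 1 shortest path.

1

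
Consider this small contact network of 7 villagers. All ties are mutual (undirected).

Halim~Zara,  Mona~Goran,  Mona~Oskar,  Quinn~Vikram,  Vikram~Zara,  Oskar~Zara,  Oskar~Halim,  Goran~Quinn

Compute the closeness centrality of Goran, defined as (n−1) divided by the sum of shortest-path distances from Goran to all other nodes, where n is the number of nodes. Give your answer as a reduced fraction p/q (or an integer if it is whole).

Distances from Goran: Halim:3, Mona:1, Oskar:2, Quinn:1, Vikram:2, Zara:3. Sum = 12.
n = 7, so closeness = 6/12 = 1/2.

1/2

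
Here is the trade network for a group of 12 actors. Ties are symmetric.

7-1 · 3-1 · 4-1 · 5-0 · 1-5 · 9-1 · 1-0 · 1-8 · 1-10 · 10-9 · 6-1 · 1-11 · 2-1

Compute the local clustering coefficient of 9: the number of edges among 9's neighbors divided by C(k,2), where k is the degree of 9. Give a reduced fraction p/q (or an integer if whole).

1

9's neighbors: 1 and 10 (k = 2).
Possible neighbor pairs: C(2,2) = 1. Edges among them: 1–10 → e = 1.
Clustering(9) = 1/1.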